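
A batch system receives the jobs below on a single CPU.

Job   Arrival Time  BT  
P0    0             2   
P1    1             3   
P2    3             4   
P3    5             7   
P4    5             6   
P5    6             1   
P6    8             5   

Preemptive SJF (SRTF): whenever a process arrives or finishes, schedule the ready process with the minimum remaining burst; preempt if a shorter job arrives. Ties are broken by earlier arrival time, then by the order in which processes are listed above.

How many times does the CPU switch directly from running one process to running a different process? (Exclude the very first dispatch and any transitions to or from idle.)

7

Timeline: | P0 0-2 | P1 2-5 | P2 5-6 | P5 6-7 | P2 7-10 | P6 10-15 | P4 15-21 | P3 21-28 |
Completion: P0=2  P1=5  P2=10  P3=28  P4=21  P5=7  P6=15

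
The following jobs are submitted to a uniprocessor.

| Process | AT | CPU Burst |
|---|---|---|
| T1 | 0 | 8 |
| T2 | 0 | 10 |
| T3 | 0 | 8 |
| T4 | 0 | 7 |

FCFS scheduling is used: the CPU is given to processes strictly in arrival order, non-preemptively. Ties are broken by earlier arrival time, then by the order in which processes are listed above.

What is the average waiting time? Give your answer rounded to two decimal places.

Schedule: | T1 0-8 | T2 8-18 | T3 18-26 | T4 26-33 |
Completion: T1=8  T2=18  T3=26  T4=33
Turnaround (C−A): T1=8  T2=18  T3=26  T4=33
Waiting times: T1=0, T2=8, T3=18, T4=26
Average waiting = (0+8+18+26) / 4 = 52/4 = 13.00

13.00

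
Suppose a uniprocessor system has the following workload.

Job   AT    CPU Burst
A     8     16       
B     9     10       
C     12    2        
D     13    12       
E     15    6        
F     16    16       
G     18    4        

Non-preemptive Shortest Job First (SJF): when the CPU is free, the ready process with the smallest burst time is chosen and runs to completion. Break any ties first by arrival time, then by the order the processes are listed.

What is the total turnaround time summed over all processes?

Timeline: | idle 0-8 | A 8-24 | C 24-26 | G 26-30 | E 30-36 | B 36-46 | D 46-58 | F 58-74 |
Completion: A=24  B=46  C=26  D=58  E=36  F=74  G=30
Turnaround (C−A): A=16  B=37  C=14  D=45  E=21  F=58  G=12
Turnaround = completion − arrival: A=16, B=37, C=14, D=45, E=21, F=58, G=12
Total turnaround = 16 + 37 + 14 + 45 + 21 + 58 + 12 = 203

203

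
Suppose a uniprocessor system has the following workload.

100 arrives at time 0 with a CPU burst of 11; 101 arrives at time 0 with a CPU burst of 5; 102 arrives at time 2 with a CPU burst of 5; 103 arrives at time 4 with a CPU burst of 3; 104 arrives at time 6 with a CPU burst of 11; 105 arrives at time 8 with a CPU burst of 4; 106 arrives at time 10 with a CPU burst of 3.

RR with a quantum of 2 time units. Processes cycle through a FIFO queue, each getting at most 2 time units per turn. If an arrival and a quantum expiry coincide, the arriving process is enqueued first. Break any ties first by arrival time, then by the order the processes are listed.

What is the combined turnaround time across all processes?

Gantt: | 100 0-2 | 101 2-4 | 102 4-6 | 100 6-8 | 103 8-10 | 101 10-12 | 104 12-14 | 102 14-16 | 105 16-18 | 100 18-20 | 106 20-22 | 103 22-23 | 101 23-24 | 104 24-26 | 102 26-27 | 105 27-29 | 100 29-31 | 106 31-32 | 104 32-34 | 100 34-36 | 104 36-38 | 100 38-39 | 104 39-42 |
Completion: 100=39  101=24  102=27  103=23  104=42  105=29  106=32
Turnaround = completion − arrival: 100=39, 101=24, 102=25, 103=19, 104=36, 105=21, 106=22
Total turnaround = 39 + 24 + 25 + 19 + 36 + 21 + 22 = 186

186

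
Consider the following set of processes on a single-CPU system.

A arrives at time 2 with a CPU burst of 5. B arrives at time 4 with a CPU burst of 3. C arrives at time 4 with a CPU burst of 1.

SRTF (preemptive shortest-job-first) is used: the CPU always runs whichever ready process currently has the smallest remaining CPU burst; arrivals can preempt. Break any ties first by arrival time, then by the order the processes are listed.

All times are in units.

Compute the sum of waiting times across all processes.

Gantt: | idle 0-2 | A 2-4 | C 4-5 | A 5-8 | B 8-11 |
Completion: A=8  B=11  C=5
Turnaround (C−A): A=6  B=7  C=1
Waiting = turnaround − burst: A=1, B=4, C=0
Total waiting = 1 + 4 + 0 = 5

5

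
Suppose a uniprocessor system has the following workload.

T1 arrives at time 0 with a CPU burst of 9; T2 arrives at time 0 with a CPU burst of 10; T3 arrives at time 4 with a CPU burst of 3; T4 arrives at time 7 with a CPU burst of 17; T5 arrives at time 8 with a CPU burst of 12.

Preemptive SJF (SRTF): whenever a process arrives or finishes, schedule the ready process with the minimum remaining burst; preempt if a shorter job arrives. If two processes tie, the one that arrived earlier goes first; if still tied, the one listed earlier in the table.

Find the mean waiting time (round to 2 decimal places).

Gantt: | T1 0-4 | T3 4-7 | T1 7-12 | T2 12-22 | T5 22-34 | T4 34-51 |
Completion: T1=12  T2=22  T3=7  T4=51  T5=34
Waiting times: T1=3, T2=12, T3=0, T4=27, T5=14
Average waiting = (3+12+0+27+14) / 5 = 56/5 = 11.20

11.20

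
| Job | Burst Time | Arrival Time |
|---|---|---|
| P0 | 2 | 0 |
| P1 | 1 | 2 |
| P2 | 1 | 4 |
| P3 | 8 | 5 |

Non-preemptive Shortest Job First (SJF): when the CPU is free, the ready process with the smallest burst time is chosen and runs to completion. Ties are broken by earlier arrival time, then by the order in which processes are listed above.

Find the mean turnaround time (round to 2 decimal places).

Gantt: | P0 0-2 | P1 2-3 | idle 3-4 | P2 4-5 | P3 5-13 |
Completion: P0=2  P1=3  P2=5  P3=13
Turnaround times: P0=2, P1=1, P2=1, P3=8
Average turnaround = (2+1+1+8) / 4 = 12/4 = 3.00

3.00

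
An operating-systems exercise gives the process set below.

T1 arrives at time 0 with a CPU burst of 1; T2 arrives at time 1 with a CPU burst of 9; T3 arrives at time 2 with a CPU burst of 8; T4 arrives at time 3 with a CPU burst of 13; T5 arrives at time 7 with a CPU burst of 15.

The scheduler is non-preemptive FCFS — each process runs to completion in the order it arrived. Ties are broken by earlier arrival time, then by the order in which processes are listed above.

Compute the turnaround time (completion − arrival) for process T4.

28

Gantt: | T1 0-1 | T2 1-10 | T3 10-18 | T4 18-31 | T5 31-46 |
Completion: T1=1  T2=10  T3=18  T4=31  T5=46
Turnaround (C−A): T1=1  T2=9  T3=16  T4=28  T5=39
Turnaround(T4) = completion − arrival = 31 − 3 = 28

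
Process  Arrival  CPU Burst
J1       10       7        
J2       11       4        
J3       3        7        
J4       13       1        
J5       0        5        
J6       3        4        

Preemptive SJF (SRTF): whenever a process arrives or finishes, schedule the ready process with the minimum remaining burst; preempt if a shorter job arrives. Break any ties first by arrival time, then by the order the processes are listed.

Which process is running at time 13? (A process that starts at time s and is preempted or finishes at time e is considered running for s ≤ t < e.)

J4

Schedule: | J5 0-5 | J6 5-9 | J3 9-11 | J2 11-13 | J4 13-14 | J2 14-16 | J3 16-21 | J1 21-28 |
Completion: J1=28  J2=16  J3=21  J4=14  J5=5  J6=9
Turnaround (C−A): J1=18  J2=5  J3=18  J4=1  J5=5  J6=6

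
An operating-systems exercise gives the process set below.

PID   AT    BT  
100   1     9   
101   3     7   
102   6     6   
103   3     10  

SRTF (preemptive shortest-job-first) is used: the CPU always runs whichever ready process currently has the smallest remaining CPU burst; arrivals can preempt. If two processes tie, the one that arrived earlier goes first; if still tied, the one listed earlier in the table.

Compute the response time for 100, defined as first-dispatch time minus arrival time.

Schedule: | idle 0-1 | 100 1-10 | 102 10-16 | 101 16-23 | 103 23-33 |
Completion: 100=10  101=23  102=16  103=33
Turnaround (C−A): 100=9  101=20  102=10  103=30
Response(100) = first start − arrival = 1 − 1 = 0

0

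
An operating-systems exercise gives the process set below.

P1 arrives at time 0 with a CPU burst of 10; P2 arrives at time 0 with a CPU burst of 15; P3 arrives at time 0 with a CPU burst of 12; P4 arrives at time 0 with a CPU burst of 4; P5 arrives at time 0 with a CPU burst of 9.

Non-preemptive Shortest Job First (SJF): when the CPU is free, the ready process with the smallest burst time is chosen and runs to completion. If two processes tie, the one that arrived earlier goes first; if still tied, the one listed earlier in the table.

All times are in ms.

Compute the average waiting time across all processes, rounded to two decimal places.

Timeline: | P4 0-4 | P5 4-13 | P1 13-23 | P3 23-35 | P2 35-50 |
Completion: P1=23  P2=50  P3=35  P4=4  P5=13
Turnaround (C−A): P1=23  P2=50  P3=35  P4=4  P5=13
Waiting times: P1=13, P2=35, P3=23, P4=0, P5=4
Average waiting = (13+35+23+0+4) / 5 = 75/5 = 15.00

15.00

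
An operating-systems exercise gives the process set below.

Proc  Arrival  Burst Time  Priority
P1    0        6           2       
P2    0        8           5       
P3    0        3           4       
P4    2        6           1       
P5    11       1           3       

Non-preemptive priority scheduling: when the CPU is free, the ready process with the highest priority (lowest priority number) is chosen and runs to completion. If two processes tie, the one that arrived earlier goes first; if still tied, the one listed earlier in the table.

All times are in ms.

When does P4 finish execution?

12

Gantt: | P1 0-6 | P4 6-12 | P5 12-13 | P3 13-16 | P2 16-24 |
Completion: P1=6  P2=24  P3=16  P4=12  P5=13
Turnaround (C−A): P1=6  P2=24  P3=16  P4=10  P5=2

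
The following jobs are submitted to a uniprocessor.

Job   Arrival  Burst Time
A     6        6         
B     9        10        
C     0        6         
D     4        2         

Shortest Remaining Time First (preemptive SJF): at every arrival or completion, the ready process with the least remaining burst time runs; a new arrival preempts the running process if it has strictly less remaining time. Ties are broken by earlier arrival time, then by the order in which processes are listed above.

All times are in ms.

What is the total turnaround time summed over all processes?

33

Timeline: | C 0-6 | D 6-8 | A 8-14 | B 14-24 |
Completion: A=14  B=24  C=6  D=8
Turnaround = completion − arrival: A=8, B=15, C=6, D=4
Total turnaround = 8 + 15 + 6 + 4 = 33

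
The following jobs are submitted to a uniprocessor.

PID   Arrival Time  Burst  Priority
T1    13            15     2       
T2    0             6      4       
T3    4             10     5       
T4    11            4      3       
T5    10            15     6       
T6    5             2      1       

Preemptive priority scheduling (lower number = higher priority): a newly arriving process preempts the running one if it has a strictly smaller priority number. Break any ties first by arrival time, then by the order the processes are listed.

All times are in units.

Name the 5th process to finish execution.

T3

Gantt: | T2 0-5 | T6 5-7 | T2 7-8 | T3 8-11 | T4 11-13 | T1 13-28 | T4 28-30 | T3 30-37 | T5 37-52 |
Completion: T1=28  T2=8  T3=37  T4=30  T5=52  T6=7
Turnaround (C−A): T1=15  T2=8  T3=33  T4=19  T5=42  T6=2
Finish order: T6 → T2 → T1 → T4 → T3 → T5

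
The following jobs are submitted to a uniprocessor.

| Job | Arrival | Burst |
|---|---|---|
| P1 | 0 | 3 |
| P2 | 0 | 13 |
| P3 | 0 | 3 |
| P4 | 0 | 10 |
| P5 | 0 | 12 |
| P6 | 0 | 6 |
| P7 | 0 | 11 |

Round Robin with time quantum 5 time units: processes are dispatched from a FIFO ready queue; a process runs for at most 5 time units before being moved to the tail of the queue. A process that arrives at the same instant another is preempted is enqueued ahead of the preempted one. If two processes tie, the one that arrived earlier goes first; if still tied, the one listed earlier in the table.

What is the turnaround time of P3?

Schedule: | P1 0-3 | P2 3-8 | P3 8-11 | P4 11-16 | P5 16-21 | P6 21-26 | P7 26-31 | P2 31-36 | P4 36-41 | P5 41-46 | P6 46-47 | P7 47-52 | P2 52-55 | P5 55-57 | P7 57-58 |
Completion: P1=3  P2=55  P3=11  P4=41  P5=57  P6=47  P7=58
Turnaround (C−A): P1=3  P2=55  P3=11  P4=41  P5=57  P6=47  P7=58
Turnaround(P3) = completion − arrival = 11 − 0 = 11

11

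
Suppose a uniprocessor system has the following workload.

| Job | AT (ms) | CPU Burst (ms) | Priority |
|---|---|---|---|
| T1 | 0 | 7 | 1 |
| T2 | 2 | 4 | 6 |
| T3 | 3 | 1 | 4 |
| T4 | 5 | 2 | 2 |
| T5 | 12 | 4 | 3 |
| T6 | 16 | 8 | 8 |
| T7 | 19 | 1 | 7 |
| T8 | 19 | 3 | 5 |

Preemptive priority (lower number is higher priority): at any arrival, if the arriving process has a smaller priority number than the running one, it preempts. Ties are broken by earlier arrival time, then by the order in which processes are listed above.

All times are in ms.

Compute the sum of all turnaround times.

59

Timeline: | T1 0-7 | T4 7-9 | T3 9-10 | T2 10-12 | T5 12-16 | T2 16-18 | T6 18-19 | T8 19-22 | T7 22-23 | T6 23-30 |
Completion: T1=7  T2=18  T3=10  T4=9  T5=16  T6=30  T7=23  T8=22
Turnaround (C−A): T1=7  T2=16  T3=7  T4=4  T5=4  T6=14  T7=4  T8=3
Turnaround = completion − arrival: T1=7, T2=16, T3=7, T4=4, T5=4, T6=14, T7=4, T8=3
Total turnaround = 7 + 16 + 7 + 4 + 4 + 14 + 4 + 3 = 59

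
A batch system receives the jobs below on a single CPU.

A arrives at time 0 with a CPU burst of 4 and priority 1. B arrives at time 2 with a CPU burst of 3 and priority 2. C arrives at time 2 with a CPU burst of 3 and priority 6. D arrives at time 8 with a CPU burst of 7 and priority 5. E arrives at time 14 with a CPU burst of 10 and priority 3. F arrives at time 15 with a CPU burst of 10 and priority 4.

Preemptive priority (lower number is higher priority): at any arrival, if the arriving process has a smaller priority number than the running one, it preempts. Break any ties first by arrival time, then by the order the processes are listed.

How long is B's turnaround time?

Schedule: | A 0-4 | B 4-7 | C 7-8 | D 8-14 | E 14-24 | F 24-34 | D 34-35 | C 35-37 |
Completion: A=4  B=7  C=37  D=35  E=24  F=34
Turnaround (C−A): A=4  B=5  C=35  D=27  E=10  F=19
Turnaround(B) = completion − arrival = 7 − 2 = 5

5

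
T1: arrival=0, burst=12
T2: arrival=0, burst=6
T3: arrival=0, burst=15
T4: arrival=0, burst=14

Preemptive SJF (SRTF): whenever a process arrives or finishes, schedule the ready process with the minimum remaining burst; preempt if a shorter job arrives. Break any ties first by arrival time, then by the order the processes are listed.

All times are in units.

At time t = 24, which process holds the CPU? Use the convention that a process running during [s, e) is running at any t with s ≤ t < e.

T4

Schedule: | T2 0-6 | T1 6-18 | T4 18-32 | T3 32-47 |
Completion: T1=18  T2=6  T3=47  T4=32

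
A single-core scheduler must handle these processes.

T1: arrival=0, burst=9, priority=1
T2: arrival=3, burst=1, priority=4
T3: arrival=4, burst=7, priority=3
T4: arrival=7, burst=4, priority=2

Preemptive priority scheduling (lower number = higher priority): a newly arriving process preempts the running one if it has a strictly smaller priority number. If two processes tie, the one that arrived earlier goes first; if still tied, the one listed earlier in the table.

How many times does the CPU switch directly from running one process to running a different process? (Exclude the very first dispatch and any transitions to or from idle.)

3

Gantt: | T1 0-9 | T4 9-13 | T3 13-20 | T2 20-21 |
Completion: T1=9  T2=21  T3=20  T4=13
Turnaround (C−A): T1=9  T2=18  T3=16  T4=6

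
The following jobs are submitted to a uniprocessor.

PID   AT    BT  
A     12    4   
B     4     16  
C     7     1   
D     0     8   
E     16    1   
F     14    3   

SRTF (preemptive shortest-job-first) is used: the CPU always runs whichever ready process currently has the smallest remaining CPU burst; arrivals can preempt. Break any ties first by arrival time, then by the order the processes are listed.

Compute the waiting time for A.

Timeline: | D 0-8 | C 8-9 | B 9-12 | A 12-16 | E 16-17 | F 17-20 | B 20-33 |
Completion: A=16  B=33  C=9  D=8  E=17  F=20
Turnaround (C−A): A=4  B=29  C=2  D=8  E=1  F=6
Waiting(A) = turnaround − burst = 4 − 4 = 0

0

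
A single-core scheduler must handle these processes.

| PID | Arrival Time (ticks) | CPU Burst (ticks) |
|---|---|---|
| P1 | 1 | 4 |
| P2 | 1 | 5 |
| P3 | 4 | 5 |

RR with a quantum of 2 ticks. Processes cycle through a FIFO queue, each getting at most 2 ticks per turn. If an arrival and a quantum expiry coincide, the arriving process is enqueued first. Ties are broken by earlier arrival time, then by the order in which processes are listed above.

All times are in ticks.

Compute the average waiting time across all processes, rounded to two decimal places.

5.33

Schedule: | idle 0-1 | P1 1-3 | P2 3-5 | P1 5-7 | P3 7-9 | P2 9-11 | P3 11-13 | P2 13-14 | P3 14-15 |
Completion: P1=7  P2=14  P3=15
Waiting times: P1=2, P2=8, P3=6
Average waiting = (2+8+6) / 3 = 16/3 = 5.33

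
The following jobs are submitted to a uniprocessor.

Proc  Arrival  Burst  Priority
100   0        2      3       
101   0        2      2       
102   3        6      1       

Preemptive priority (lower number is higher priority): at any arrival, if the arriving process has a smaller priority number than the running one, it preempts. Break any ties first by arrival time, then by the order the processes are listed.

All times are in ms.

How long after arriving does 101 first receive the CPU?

0

Gantt: | 101 0-2 | 100 2-3 | 102 3-9 | 100 9-10 |
Completion: 100=10  101=2  102=9
Turnaround (C−A): 100=10  101=2  102=6
Response(101) = first start − arrival = 0 − 0 = 0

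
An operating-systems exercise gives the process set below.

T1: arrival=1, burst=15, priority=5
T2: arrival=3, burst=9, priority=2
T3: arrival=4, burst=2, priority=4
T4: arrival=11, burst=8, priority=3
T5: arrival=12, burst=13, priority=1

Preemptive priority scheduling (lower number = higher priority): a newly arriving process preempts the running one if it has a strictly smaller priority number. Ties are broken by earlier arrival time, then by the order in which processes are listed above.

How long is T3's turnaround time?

Timeline: | idle 0-1 | T1 1-3 | T2 3-12 | T5 12-25 | T4 25-33 | T3 33-35 | T1 35-48 |
Completion: T1=48  T2=12  T3=35  T4=33  T5=25
Turnaround(T3) = completion − arrival = 35 − 4 = 31

31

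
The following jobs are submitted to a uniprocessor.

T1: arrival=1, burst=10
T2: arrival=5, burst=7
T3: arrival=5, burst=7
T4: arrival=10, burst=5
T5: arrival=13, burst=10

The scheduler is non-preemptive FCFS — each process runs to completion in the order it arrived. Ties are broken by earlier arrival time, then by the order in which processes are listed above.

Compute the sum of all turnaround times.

Gantt: | idle 0-1 | T1 1-11 | T2 11-18 | T3 18-25 | T4 25-30 | T5 30-40 |
Completion: T1=11  T2=18  T3=25  T4=30  T5=40
Turnaround = completion − arrival: T1=10, T2=13, T3=20, T4=20, T5=27
Total turnaround = 10 + 13 + 20 + 20 + 27 = 90

90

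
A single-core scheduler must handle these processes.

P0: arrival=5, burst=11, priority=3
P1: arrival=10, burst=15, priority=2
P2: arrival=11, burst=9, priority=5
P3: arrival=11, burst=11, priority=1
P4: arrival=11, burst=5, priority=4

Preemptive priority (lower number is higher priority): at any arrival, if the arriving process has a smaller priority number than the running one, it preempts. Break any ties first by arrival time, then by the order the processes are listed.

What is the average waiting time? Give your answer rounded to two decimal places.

Schedule: | idle 0-5 | P0 5-10 | P1 10-11 | P3 11-22 | P1 22-36 | P0 36-42 | P4 42-47 | P2 47-56 |
Completion: P0=42  P1=36  P2=56  P3=22  P4=47
Turnaround (C−A): P0=37  P1=26  P2=45  P3=11  P4=36
Waiting times: P0=26, P1=11, P2=36, P3=0, P4=31
Average waiting = (26+11+36+0+31) / 5 = 104/5 = 20.80

20.80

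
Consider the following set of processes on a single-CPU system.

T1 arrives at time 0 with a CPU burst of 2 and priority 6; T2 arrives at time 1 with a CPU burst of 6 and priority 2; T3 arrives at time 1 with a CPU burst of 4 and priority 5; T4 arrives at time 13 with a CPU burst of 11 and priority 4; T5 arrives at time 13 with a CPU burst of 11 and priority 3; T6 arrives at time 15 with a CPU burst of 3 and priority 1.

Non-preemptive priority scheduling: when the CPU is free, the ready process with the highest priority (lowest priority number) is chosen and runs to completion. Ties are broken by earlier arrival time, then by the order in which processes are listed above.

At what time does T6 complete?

27

Gantt: | T1 0-2 | T2 2-8 | T3 8-12 | idle 12-13 | T5 13-24 | T6 24-27 | T4 27-38 |
Completion: T1=2  T2=8  T3=12  T4=38  T5=24  T6=27
Turnaround (C−A): T1=2  T2=7  T3=11  T4=25  T5=11  T6=12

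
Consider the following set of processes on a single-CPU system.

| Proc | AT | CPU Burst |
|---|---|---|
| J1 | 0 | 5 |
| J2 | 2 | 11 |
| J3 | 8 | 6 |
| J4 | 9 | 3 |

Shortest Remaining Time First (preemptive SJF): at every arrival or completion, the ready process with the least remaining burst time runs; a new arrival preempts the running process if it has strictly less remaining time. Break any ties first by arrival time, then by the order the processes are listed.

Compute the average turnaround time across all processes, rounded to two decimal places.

10.00

Schedule: | J1 0-5 | J2 5-8 | J3 8-9 | J4 9-12 | J3 12-17 | J2 17-25 |
Completion: J1=5  J2=25  J3=17  J4=12
Turnaround (C−A): J1=5  J2=23  J3=9  J4=3
Turnaround times: J1=5, J2=23, J3=9, J4=3
Average turnaround = (5+23+9+3) / 4 = 40/4 = 10.00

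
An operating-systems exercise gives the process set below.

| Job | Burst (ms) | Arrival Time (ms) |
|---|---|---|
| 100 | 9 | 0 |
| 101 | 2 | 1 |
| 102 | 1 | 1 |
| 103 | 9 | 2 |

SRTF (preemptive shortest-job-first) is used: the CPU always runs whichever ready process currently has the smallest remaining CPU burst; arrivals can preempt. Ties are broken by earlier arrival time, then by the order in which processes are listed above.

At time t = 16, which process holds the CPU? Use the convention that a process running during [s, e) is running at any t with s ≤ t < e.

103

Gantt: | 100 0-1 | 102 1-2 | 101 2-4 | 100 4-12 | 103 12-21 |
Completion: 100=12  101=4  102=2  103=21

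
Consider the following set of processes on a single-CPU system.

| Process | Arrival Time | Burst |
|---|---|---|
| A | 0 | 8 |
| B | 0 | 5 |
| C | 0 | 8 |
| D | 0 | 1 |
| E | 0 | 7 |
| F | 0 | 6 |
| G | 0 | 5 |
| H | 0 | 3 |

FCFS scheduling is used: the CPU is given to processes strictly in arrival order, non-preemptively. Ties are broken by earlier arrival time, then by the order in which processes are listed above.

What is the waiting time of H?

Timeline: | A 0-8 | B 8-13 | C 13-21 | D 21-22 | E 22-29 | F 29-35 | G 35-40 | H 40-43 |
Completion: A=8  B=13  C=21  D=22  E=29  F=35  G=40  H=43
Waiting(H) = turnaround − burst = 43 − 3 = 40

40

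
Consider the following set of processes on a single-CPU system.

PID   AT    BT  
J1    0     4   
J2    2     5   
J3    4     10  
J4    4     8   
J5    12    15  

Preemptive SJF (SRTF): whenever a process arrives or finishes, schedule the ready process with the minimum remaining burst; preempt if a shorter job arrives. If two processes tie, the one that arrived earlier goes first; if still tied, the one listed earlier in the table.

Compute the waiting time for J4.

5

Schedule: | J1 0-4 | J2 4-9 | J4 9-17 | J3 17-27 | J5 27-42 |
Completion: J1=4  J2=9  J3=27  J4=17  J5=42
Turnaround (C−A): J1=4  J2=7  J3=23  J4=13  J5=30
Waiting(J4) = turnaround − burst = 13 − 8 = 5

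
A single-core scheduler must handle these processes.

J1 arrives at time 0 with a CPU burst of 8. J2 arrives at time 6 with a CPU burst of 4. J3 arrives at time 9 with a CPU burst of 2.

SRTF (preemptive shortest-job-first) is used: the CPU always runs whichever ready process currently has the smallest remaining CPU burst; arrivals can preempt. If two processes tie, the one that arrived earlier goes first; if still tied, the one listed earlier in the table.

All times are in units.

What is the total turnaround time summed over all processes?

18

Schedule: | J1 0-8 | J2 8-9 | J3 9-11 | J2 11-14 |
Completion: J1=8  J2=14  J3=11
Turnaround = completion − arrival: J1=8, J2=8, J3=2
Total turnaround = 8 + 8 + 2 = 18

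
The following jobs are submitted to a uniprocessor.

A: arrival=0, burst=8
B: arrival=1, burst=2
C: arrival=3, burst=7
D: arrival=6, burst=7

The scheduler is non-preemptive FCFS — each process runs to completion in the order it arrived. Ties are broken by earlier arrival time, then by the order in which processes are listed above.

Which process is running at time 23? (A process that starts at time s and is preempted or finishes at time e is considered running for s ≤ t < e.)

D

Schedule: | A 0-8 | B 8-10 | C 10-17 | D 17-24 |
Completion: A=8  B=10  C=17  D=24
Turnaround (C−A): A=8  B=9  C=14  D=18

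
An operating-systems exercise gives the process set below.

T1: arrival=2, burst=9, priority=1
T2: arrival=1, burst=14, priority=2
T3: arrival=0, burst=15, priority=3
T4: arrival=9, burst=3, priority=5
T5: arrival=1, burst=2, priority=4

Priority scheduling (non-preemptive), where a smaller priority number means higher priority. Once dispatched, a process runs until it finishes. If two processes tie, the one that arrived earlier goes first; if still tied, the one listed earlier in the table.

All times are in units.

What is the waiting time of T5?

37

Schedule: | T3 0-15 | T1 15-24 | T2 24-38 | T5 38-40 | T4 40-43 |
Completion: T1=24  T2=38  T3=15  T4=43  T5=40
Turnaround (C−A): T1=22  T2=37  T3=15  T4=34  T5=39
Waiting(T5) = turnaround − burst = 39 − 2 = 37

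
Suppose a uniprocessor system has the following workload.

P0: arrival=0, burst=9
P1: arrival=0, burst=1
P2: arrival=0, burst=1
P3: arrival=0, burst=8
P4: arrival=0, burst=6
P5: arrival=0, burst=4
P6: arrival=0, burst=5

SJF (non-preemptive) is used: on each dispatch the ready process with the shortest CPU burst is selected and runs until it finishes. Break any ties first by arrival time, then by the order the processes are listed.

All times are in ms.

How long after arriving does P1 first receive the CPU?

0

Timeline: | P1 0-1 | P2 1-2 | P5 2-6 | P6 6-11 | P4 11-17 | P3 17-25 | P0 25-34 |
Completion: P0=34  P1=1  P2=2  P3=25  P4=17  P5=6  P6=11
Turnaround (C−A): P0=34  P1=1  P2=2  P3=25  P4=17  P5=6  P6=11
Response(P1) = first start − arrival = 0 − 0 = 0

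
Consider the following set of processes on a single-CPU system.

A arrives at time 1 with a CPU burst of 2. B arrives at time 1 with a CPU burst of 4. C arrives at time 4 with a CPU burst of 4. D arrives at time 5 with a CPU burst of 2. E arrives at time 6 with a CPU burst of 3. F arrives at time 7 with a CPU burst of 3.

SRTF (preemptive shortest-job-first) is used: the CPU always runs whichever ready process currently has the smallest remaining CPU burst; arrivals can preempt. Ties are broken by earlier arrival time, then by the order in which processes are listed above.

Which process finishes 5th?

F

Schedule: | idle 0-1 | A 1-3 | B 3-7 | D 7-9 | E 9-12 | F 12-15 | C 15-19 |
Completion: A=3  B=7  C=19  D=9  E=12  F=15
Turnaround (C−A): A=2  B=6  C=15  D=4  E=6  F=8
Finish order: A → B → D → E → F → C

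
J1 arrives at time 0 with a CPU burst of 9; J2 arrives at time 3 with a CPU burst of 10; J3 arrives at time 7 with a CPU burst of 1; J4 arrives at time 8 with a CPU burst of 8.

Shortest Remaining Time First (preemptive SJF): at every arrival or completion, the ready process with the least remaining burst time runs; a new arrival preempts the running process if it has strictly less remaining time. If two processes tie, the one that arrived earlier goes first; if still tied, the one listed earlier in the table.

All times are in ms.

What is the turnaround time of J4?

10

Schedule: | J1 0-7 | J3 7-8 | J1 8-10 | J4 10-18 | J2 18-28 |
Completion: J1=10  J2=28  J3=8  J4=18
Turnaround (C−A): J1=10  J2=25  J3=1  J4=10
Turnaround(J4) = completion − arrival = 18 − 8 = 10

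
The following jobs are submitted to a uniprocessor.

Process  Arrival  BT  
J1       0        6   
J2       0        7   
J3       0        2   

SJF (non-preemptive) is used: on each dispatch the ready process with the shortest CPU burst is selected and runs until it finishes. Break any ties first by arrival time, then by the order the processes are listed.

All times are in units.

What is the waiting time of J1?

2

Timeline: | J3 0-2 | J1 2-8 | J2 8-15 |
Completion: J1=8  J2=15  J3=2
Turnaround (C−A): J1=8  J2=15  J3=2
Waiting(J1) = turnaround − burst = 8 − 6 = 2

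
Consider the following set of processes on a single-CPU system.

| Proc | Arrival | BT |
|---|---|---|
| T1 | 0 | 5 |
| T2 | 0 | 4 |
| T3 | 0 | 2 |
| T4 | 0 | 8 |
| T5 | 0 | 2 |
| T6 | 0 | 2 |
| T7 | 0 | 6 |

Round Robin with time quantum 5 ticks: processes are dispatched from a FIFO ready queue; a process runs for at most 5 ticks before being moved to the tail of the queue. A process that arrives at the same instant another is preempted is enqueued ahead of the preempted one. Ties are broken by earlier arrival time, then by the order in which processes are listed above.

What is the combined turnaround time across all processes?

120

Timeline: | T1 0-5 | T2 5-9 | T3 9-11 | T4 11-16 | T5 16-18 | T6 18-20 | T7 20-25 | T4 25-28 | T7 28-29 |
Completion: T1=5  T2=9  T3=11  T4=28  T5=18  T6=20  T7=29
Turnaround = completion − arrival: T1=5, T2=9, T3=11, T4=28, T5=18, T6=20, T7=29
Total turnaround = 5 + 9 + 11 + 28 + 18 + 20 + 29 = 120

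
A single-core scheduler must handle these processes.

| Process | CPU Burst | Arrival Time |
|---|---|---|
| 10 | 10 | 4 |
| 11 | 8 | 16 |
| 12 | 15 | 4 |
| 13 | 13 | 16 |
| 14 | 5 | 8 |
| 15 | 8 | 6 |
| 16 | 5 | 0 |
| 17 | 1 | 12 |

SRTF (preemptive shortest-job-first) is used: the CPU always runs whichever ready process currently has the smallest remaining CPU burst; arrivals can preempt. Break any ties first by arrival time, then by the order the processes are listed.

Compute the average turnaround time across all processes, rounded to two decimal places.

20.75

Timeline: | 16 0-5 | 10 5-6 | 15 6-8 | 14 8-13 | 17 13-14 | 15 14-20 | 11 20-28 | 10 28-37 | 13 37-50 | 12 50-65 |
Completion: 10=37  11=28  12=65  13=50  14=13  15=20  16=5  17=14
Turnaround (C−A): 10=33  11=12  12=61  13=34  14=5  15=14  16=5  17=2
Turnaround times: 10=33, 11=12, 12=61, 13=34, 14=5, 15=14, 16=5, 17=2
Average turnaround = (33+12+61+34+5+14+5+2) / 8 = 166/8 = 20.75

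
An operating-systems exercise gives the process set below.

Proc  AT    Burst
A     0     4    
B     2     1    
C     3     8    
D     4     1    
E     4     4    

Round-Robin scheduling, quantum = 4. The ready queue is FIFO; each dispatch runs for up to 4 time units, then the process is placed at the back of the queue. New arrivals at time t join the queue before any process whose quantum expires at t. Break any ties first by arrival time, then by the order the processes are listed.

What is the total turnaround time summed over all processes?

Timeline: | A 0-4 | B 4-5 | C 5-9 | D 9-10 | E 10-14 | C 14-18 |
Completion: A=4  B=5  C=18  D=10  E=14
Turnaround (C−A): A=4  B=3  C=15  D=6  E=10
Turnaround = completion − arrival: A=4, B=3, C=15, D=6, E=10
Total turnaround = 4 + 3 + 15 + 6 + 10 = 38

38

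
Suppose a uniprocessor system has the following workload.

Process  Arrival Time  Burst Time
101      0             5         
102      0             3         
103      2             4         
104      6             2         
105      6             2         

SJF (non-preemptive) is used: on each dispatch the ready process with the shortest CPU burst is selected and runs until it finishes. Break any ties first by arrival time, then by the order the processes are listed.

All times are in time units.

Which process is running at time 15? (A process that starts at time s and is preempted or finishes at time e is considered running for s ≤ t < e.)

Gantt: | 102 0-3 | 103 3-7 | 104 7-9 | 105 9-11 | 101 11-16 |
Completion: 101=16  102=3  103=7  104=9  105=11
Turnaround (C−A): 101=16  102=3  103=5  104=3  105=5

101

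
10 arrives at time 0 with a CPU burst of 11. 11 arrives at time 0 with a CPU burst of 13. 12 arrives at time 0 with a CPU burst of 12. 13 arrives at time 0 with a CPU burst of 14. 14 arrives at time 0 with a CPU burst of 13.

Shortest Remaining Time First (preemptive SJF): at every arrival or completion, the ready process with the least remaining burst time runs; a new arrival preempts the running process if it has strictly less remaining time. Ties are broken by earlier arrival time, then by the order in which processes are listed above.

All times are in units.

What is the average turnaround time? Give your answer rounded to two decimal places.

Timeline: | 10 0-11 | 12 11-23 | 11 23-36 | 14 36-49 | 13 49-63 |
Completion: 10=11  11=36  12=23  13=63  14=49
Turnaround times: 10=11, 11=36, 12=23, 13=63, 14=49
Average turnaround = (11+36+23+63+49) / 5 = 182/5 = 36.40

36.40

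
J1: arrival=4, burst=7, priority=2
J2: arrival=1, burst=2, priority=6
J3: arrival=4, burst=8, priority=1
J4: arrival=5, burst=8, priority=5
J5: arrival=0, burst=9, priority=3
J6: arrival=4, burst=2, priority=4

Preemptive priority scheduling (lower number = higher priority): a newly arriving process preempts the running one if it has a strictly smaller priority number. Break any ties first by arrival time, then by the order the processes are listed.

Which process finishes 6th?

Timeline: | J5 0-4 | J3 4-12 | J1 12-19 | J5 19-24 | J6 24-26 | J4 26-34 | J2 34-36 |
Completion: J1=19  J2=36  J3=12  J4=34  J5=24  J6=26
Turnaround (C−A): J1=15  J2=35  J3=8  J4=29  J5=24  J6=22
Finish order: J3 → J1 → J5 → J6 → J4 → J2

J2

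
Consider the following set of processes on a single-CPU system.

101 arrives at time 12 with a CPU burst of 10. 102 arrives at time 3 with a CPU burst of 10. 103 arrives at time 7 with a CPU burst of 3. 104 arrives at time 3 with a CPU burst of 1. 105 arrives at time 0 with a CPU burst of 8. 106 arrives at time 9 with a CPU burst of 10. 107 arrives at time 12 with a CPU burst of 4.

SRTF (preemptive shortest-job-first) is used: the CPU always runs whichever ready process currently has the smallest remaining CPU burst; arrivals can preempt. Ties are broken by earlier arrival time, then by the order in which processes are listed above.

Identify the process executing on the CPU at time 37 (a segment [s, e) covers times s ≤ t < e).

101

Gantt: | 105 0-3 | 104 3-4 | 105 4-9 | 103 9-12 | 107 12-16 | 102 16-26 | 106 26-36 | 101 36-46 |
Completion: 101=46  102=26  103=12  104=4  105=9  106=36  107=16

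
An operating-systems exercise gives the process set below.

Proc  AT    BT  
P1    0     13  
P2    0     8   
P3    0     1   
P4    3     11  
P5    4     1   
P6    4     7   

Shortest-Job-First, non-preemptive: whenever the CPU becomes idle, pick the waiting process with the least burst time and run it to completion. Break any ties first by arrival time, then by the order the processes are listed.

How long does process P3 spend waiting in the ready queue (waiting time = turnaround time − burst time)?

0

Gantt: | P3 0-1 | P2 1-9 | P5 9-10 | P6 10-17 | P4 17-28 | P1 28-41 |
Completion: P1=41  P2=9  P3=1  P4=28  P5=10  P6=17
Waiting(P3) = turnaround − burst = 1 − 1 = 0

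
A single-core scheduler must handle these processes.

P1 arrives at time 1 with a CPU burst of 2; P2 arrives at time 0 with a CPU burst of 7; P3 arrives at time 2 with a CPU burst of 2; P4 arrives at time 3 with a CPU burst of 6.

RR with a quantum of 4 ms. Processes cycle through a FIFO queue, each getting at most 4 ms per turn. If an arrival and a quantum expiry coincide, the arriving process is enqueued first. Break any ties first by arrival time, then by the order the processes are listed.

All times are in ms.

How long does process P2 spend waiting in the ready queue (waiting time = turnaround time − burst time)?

8

Timeline: | P2 0-4 | P1 4-6 | P3 6-8 | P4 8-12 | P2 12-15 | P4 15-17 |
Completion: P1=6  P2=15  P3=8  P4=17
Waiting(P2) = turnaround − burst = 15 − 7 = 8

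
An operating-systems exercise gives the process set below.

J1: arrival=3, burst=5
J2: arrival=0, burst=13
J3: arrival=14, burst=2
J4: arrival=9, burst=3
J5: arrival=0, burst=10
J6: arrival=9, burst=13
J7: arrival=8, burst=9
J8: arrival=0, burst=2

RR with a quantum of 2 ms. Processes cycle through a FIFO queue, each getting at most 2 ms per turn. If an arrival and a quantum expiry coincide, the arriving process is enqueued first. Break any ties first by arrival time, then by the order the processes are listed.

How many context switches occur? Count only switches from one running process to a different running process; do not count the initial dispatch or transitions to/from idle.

28

Gantt: | J2 0-2 | J5 2-4 | J8 4-6 | J2 6-8 | J1 8-10 | J5 10-12 | J7 12-14 | J2 14-16 | J4 16-18 | J6 18-20 | J1 20-22 | J5 22-24 | J3 24-26 | J7 26-28 | J2 28-30 | J4 30-31 | J6 31-33 | J1 33-34 | J5 34-36 | J7 36-38 | J2 38-40 | J6 40-42 | J5 42-44 | J7 44-46 | J2 46-48 | J6 48-50 | J7 50-51 | J2 51-52 | J6 52-57 |
Completion: J1=34  J2=52  J3=26  J4=31  J5=44  J6=57  J7=51  J8=6
Turnaround (C−A): J1=31  J2=52  J3=12  J4=22  J5=44  J6=48  J7=43  J8=6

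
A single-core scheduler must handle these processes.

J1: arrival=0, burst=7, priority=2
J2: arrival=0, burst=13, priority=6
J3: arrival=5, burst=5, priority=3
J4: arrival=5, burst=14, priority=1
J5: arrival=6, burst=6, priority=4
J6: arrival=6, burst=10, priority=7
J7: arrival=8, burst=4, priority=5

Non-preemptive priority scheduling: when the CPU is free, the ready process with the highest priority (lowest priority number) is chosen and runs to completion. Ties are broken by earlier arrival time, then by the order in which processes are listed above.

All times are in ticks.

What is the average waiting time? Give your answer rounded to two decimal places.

20.14

Gantt: | J1 0-7 | J4 7-21 | J3 21-26 | J5 26-32 | J7 32-36 | J2 36-49 | J6 49-59 |
Completion: J1=7  J2=49  J3=26  J4=21  J5=32  J6=59  J7=36
Waiting times: J1=0, J2=36, J3=16, J4=2, J5=20, J6=43, J7=24
Average waiting = (0+36+16+2+20+43+24) / 7 = 141/7 = 20.14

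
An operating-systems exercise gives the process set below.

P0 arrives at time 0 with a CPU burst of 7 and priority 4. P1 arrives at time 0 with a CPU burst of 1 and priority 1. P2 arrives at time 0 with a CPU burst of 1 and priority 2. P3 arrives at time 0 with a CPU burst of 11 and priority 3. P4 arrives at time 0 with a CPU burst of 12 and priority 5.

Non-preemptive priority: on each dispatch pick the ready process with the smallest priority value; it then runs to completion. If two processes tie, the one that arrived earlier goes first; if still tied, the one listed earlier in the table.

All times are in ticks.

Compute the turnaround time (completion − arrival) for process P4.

Gantt: | P1 0-1 | P2 1-2 | P3 2-13 | P0 13-20 | P4 20-32 |
Completion: P0=20  P1=1  P2=2  P3=13  P4=32
Turnaround (C−A): P0=20  P1=1  P2=2  P3=13  P4=32
Turnaround(P4) = completion − arrival = 32 − 0 = 32

32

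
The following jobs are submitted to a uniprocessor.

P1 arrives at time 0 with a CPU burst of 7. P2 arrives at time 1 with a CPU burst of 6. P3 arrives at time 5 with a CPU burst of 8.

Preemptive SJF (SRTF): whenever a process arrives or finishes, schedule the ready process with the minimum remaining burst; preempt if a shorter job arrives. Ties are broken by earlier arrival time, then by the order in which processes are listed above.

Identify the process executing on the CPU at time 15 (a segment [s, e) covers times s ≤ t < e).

Gantt: | P1 0-7 | P2 7-13 | P3 13-21 |
Completion: P1=7  P2=13  P3=21

P3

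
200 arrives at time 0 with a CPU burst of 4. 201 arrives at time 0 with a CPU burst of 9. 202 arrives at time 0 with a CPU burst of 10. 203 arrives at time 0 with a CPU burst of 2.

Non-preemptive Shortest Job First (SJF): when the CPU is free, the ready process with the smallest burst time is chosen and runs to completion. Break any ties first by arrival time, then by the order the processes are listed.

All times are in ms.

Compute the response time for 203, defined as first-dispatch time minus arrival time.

0

Timeline: | 203 0-2 | 200 2-6 | 201 6-15 | 202 15-25 |
Completion: 200=6  201=15  202=25  203=2
Response(203) = first start − arrival = 0 − 0 = 0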